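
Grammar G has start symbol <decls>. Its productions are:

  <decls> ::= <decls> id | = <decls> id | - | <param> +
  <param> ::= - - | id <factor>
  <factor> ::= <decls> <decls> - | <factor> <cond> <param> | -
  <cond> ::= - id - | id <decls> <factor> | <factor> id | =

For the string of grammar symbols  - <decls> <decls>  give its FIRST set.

{ - }

- is a terminal; add {-} and stop.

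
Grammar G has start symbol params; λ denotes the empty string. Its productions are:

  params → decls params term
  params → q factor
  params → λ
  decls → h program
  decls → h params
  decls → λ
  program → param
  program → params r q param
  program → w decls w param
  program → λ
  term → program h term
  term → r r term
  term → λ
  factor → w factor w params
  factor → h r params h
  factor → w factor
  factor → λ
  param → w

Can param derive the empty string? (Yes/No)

Nullable nonterminals: decls, factor, params, program, term.
No production of param has an RHS whose symbols are all nullable, so param is not nullable.

No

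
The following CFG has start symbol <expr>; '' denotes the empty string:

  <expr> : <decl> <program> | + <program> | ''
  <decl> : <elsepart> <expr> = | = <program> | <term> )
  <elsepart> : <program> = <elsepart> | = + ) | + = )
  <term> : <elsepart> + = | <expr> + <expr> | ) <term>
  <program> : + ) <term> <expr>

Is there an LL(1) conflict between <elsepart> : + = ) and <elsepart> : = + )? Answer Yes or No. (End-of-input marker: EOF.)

FIRST(+ = )) = { + } and FIRST(= + )) = { = }.
The FIRST sets are disjoint and neither alternative is nullable — no conflict.

No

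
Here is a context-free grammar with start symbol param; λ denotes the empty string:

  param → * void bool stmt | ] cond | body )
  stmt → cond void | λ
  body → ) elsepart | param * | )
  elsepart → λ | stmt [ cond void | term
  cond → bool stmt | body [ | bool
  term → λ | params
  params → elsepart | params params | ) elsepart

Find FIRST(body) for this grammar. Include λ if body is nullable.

body → ) elsepart contributes {)}.
From body → param *: add FIRST(param) = { ), *, ] }.
body → ) contributes {)}.
Union: FIRST(body) = { ), *, ] }.

{ ), *, ] }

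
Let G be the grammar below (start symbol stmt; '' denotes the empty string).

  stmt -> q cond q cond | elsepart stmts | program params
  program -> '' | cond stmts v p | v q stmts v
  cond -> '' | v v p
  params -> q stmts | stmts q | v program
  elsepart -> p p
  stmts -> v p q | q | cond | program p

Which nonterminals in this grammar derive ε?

{ cond, program, stmts }

Directly nullable (have an ''-production): program, cond.
stmts -> cond with every symbol nullable, so stmts is nullable.
No other nonterminal has a production whose RHS symbols are all nullable.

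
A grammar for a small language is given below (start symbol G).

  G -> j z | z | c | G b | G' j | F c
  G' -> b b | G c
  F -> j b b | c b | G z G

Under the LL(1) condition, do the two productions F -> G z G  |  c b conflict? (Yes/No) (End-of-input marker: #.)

Yes

FIRST(G z G) = { b, c, j, z } and FIRST(c b) = { c }.
Both contain c, so the two alternatives are not disjoint — LL(1) conflict.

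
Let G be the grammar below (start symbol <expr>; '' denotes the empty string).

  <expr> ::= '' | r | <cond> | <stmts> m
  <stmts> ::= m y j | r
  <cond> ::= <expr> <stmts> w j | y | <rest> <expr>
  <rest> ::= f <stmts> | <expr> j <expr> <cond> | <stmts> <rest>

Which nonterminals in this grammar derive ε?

{ <expr> }

Directly nullable (have an ''-production): <expr>.
No other nonterminal has a production whose RHS symbols are all nullable.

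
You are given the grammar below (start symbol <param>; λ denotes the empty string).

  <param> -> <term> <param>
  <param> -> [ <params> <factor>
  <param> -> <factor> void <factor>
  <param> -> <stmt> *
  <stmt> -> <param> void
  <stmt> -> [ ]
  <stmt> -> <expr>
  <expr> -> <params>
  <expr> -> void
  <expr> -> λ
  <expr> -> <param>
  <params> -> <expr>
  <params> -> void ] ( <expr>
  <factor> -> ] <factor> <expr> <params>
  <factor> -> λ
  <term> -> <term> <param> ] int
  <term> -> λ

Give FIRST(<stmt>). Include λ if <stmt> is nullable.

{ *, [, ], void, λ }

From <stmt> -> <param> void: add FIRST(<param>) = { *, [, ], void }.
<stmt> -> [ ] contributes {[}.
From <stmt> -> <expr>: add FIRST(<expr>) = { *, [, ], void, λ } (including λ since <expr> is nullable).
Union: FIRST(<stmt>) = { *, [, ], void, λ }.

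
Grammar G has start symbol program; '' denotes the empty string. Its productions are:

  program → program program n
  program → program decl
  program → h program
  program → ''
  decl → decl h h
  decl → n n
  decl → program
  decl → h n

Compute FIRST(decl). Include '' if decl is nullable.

{ h, n, '' }

From decl → decl h h: decl nullable, take FIRST(decl) ∪ {h} = { h, n }.
decl → n n contributes {n}.
From decl → program: add FIRST(program) = { h, n, '' } (including '' since program is nullable).
decl → h n contributes {h}.
Union: FIRST(decl) = { h, n, '' }.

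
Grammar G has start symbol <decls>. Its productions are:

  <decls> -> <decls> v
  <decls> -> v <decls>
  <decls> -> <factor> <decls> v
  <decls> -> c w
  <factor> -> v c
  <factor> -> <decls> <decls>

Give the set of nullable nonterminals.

{ } (none)

No nonterminal has an empty production or an RHS whose symbols are all nullable.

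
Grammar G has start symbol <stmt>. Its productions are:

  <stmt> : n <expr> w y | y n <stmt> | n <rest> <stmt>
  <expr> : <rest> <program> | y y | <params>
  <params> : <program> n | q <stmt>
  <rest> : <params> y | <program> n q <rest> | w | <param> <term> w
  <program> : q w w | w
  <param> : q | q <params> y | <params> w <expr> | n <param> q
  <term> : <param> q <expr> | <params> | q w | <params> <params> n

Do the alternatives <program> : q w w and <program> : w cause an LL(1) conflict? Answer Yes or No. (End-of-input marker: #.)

FIRST(q w w) = { q } and FIRST(w) = { w }.
The FIRST sets are disjoint and neither alternative is nullable — no conflict.

No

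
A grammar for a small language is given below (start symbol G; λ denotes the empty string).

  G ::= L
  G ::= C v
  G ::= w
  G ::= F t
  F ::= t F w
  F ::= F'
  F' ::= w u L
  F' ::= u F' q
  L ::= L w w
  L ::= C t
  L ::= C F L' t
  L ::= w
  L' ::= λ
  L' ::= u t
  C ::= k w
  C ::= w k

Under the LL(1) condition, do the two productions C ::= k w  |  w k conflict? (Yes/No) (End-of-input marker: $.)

FIRST(k w) = { k } and FIRST(w k) = { w }.
The FIRST sets are disjoint and neither alternative is nullable — no conflict.

No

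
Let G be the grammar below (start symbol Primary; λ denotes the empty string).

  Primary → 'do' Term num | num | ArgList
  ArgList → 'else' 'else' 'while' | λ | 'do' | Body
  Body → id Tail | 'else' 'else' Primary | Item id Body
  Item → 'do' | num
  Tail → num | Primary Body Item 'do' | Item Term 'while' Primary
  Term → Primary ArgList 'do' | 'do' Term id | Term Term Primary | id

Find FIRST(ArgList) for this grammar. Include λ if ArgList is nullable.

{ 'do', 'else', id, num, λ }

ArgList → 'else' 'else' 'while' contributes {'else'}.
ArgList → λ contributes λ.
ArgList → 'do' contributes {'do'}.
From ArgList → Body: add FIRST(Body) = { 'do', 'else', id, num }.
Union: FIRST(ArgList) = { 'do', 'else', id, num, λ }.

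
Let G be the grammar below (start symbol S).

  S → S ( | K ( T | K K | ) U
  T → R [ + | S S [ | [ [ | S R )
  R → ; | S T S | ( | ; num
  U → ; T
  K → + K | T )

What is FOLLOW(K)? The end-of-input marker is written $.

In S → K ( T: add FIRST(( T) = { ( }.
In S → K K: add FIRST(K) = { (, ), +, ;, [ }.
In S → K K: K is at the end, add FOLLOW(S) = { $, (, ), +, ;, [ }.
In K → + K: K is at the end, add FOLLOW(K) = { $, (, ), +, ;, [ }.
Union: FOLLOW(K) = { $, (, ), +, ;, [ }.

{ $, (, ), +, ;, [ }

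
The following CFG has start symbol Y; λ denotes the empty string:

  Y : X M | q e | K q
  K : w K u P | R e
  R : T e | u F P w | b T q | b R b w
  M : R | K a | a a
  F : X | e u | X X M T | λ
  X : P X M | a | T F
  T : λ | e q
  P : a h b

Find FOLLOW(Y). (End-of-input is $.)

{ $ }

Y is the start symbol, so $ ∈ FOLLOW(Y).
Union: FOLLOW(Y) = { $ }.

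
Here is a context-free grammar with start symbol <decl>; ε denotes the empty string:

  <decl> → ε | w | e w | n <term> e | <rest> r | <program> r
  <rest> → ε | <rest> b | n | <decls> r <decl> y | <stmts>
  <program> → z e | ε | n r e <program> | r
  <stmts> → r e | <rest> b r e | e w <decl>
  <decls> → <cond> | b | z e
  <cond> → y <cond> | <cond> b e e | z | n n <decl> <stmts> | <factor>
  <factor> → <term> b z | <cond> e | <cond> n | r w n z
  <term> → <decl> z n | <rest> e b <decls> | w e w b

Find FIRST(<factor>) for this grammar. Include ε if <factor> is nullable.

{ b, e, n, r, w, y, z }

From <factor> → <term> b z: add FIRST(<term>) = { b, e, n, r, w, y, z }.
From <factor> → <cond> e: add FIRST(<cond>) = { b, e, n, r, w, y, z }.
From <factor> → <cond> n: add FIRST(<cond>) = { b, e, n, r, w, y, z }.
<factor> → r w n z contributes {r}.
Union: FIRST(<factor>) = { b, e, n, r, w, y, z }.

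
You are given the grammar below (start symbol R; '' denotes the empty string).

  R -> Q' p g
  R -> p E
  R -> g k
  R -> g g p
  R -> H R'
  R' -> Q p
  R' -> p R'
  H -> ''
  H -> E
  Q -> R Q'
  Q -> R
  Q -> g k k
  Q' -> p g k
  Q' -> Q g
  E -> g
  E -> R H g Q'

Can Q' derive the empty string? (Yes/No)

Nullable nonterminals: H.
No production of Q' has an RHS whose symbols are all nullable, so Q' is not nullable.

No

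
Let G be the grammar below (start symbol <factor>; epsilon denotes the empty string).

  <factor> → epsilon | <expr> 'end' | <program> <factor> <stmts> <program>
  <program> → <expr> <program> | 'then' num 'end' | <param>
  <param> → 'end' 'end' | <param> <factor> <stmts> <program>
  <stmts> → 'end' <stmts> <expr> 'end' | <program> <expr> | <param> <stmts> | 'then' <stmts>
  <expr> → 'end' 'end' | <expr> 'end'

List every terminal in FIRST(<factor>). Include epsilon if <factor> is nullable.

{ 'end', 'then', epsilon }

<factor> → epsilon contributes epsilon.
From <factor> → <expr> 'end': add FIRST(<expr>) = { 'end' }.
From <factor> → <program> <factor> <stmts> <program>: add FIRST(<program>) = { 'end', 'then' }.
Union: FIRST(<factor>) = { 'end', 'then', epsilon }.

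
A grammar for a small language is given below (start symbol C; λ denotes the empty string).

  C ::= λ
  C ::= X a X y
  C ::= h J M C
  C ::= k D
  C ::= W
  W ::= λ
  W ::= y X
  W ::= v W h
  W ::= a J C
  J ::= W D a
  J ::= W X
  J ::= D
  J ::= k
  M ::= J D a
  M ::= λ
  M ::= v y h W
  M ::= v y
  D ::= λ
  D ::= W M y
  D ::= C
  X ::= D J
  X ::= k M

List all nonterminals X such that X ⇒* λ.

Directly nullable (have an λ-production): C, W, M, D.
J ::= W X with every symbol nullable, so J is nullable.
X ::= D J with every symbol nullable, so X is nullable.

{ C, D, J, M, W, X }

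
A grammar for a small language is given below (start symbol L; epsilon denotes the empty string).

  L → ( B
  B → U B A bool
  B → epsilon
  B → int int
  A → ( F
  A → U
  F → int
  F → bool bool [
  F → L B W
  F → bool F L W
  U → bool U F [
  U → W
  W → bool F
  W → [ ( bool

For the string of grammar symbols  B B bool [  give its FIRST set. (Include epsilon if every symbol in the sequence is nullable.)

{ [, bool, int }

Add FIRST(B)\{epsilon} = { [, bool, int }; B is nullable, continue.
Add FIRST(B)\{epsilon} = { [, bool, int }; B is nullable, continue.
bool is a terminal; add {bool} and stop.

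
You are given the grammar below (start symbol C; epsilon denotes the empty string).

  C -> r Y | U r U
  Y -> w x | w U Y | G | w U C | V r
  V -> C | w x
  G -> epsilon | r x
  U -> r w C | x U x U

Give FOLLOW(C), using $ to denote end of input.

C is the start symbol, so $ ∈ FOLLOW(C).
In Y -> w U C: C is at the end, add FOLLOW(Y) = { $, r, w, x }.
In V -> C: C is at the end, add FOLLOW(V) = { r }.
In U -> r w C: C is at the end, add FOLLOW(U) = { $, r, w, x }.
Union: FOLLOW(C) = { $, r, w, x }.

{ $, r, w, x }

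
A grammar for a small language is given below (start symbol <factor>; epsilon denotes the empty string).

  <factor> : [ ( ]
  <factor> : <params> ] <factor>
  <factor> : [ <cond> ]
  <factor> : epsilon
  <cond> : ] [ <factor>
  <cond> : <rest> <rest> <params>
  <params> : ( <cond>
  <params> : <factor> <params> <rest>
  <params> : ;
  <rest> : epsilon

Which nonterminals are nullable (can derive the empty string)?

Directly nullable (have an epsilon-production): <factor>, <rest>.
No other nonterminal has a production whose RHS symbols are all nullable.

{ <factor>, <rest> }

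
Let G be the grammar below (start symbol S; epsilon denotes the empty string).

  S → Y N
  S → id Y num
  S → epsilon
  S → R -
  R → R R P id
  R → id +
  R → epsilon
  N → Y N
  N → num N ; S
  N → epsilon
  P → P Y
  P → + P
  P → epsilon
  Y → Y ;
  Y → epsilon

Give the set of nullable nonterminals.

{ N, P, R, S, Y }

Directly nullable (have an epsilon-production): S, R, N, P, Y.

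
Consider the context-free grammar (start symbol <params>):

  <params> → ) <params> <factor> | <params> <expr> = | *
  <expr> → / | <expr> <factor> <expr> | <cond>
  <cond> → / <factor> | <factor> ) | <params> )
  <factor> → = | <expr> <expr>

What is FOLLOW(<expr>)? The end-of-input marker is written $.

{ $, ), *, /, = }

In <params> → <params> <expr> =: add FIRST(=) = { = }.
In <expr> → <expr> <factor> <expr>: add FIRST(<factor> <expr>) = { ), *, /, = }.
In <expr> → <expr> <factor> <expr>: <expr> is at the end, add FOLLOW(<expr>) = { $, ), *, /, = }.
In <factor> → <expr> <expr>: add FIRST(<expr>) = { ), *, /, = }.
In <factor> → <expr> <expr>: <expr> is at the end, add FOLLOW(<factor>) = { $, ), *, /, = }.
Union: FOLLOW(<expr>) = { $, ), *, /, = }.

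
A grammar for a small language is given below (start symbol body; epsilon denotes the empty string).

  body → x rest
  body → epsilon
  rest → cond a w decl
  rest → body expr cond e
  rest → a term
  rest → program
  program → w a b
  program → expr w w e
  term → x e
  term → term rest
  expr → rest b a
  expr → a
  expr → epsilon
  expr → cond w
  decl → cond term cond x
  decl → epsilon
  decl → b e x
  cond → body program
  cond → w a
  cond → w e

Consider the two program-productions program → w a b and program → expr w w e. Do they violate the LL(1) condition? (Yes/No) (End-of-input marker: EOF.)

FIRST(w a b) = { w } and FIRST(expr w w e) = { a, w, x }.
Both contain w, so the two alternatives are not disjoint — LL(1) conflict.

Yes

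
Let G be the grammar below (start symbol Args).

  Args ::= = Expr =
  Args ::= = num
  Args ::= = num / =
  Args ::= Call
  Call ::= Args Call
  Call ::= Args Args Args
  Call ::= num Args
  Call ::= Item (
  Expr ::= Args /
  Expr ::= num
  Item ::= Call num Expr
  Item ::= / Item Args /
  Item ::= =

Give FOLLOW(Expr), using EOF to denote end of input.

In Args ::= = Expr =: add FIRST(=) = { = }.
In Item ::= Call num Expr: Expr is at the end, add FOLLOW(Item) = { (, /, =, num }.
Union: FOLLOW(Expr) = { (, /, =, num }.

{ (, /, =, num }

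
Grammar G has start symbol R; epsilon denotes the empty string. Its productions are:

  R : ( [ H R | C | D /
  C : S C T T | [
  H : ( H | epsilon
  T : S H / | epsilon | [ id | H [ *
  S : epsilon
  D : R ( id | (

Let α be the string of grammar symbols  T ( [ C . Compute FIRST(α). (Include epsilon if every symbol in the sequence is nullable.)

Add FIRST(T)\{epsilon} = { (, /, [ }; T is nullable, continue.
( is a terminal; add {(} and stop.

{ (, /, [ }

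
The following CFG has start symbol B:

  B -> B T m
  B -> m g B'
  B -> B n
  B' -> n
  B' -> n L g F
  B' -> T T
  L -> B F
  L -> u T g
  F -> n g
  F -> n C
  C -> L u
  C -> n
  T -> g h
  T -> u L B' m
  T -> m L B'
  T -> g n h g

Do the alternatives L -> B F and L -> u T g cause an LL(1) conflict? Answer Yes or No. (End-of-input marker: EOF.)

No

FIRST(B F) = { m } and FIRST(u T g) = { u }.
The FIRST sets are disjoint and neither alternative is nullable — no conflict.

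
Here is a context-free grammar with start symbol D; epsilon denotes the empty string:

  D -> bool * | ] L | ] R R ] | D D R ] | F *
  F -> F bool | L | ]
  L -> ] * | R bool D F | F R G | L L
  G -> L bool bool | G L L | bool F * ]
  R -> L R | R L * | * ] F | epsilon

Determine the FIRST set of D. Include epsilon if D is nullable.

{ *, ], bool }

D -> bool * contributes {bool}.
D -> ] L contributes {]}.
D -> ] R R ] contributes {]}.
From D -> D D R ]: add FIRST(D) = { *, ], bool }.
From D -> F *: add FIRST(F) = { *, ], bool }.
Union: FIRST(D) = { *, ], bool }.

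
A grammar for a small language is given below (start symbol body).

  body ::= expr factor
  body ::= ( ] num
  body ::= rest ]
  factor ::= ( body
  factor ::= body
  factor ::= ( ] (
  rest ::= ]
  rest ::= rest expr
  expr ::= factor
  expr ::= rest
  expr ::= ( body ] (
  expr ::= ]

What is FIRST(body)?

From body ::= expr factor: add FIRST(expr) = { (, ] }.
body ::= ( ] num contributes {(}.
From body ::= rest ]: add FIRST(rest) = { ] }.
Union: FIRST(body) = { (, ] }.

{ (, ] }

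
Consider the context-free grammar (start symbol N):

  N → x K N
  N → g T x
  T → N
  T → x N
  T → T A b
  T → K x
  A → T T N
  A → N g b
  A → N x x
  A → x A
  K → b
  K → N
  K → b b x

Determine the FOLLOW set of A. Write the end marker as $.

{ b }

In T → T A b: add FIRST(b) = { b }.
In A → x A: A is at the end, add FOLLOW(A) = { b }.
Union: FOLLOW(A) = { b }.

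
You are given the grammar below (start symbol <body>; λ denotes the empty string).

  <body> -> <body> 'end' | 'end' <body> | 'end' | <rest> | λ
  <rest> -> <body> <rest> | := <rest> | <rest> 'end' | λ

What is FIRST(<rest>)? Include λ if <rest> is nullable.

From <rest> -> <body> <rest>: <body>, <rest> nullable, take FIRST(<body>) ∪ FIRST(<rest>) = { 'end', := }; also λ since the whole RHS is nullable.
<rest> -> := <rest> contributes {:=}.
From <rest> -> <rest> 'end': <rest> nullable, take FIRST(<rest>) ∪ {'end'} = { 'end', := }.
<rest> -> λ contributes λ.
Union: FIRST(<rest>) = { 'end', :=, λ }.

{ 'end', :=, λ }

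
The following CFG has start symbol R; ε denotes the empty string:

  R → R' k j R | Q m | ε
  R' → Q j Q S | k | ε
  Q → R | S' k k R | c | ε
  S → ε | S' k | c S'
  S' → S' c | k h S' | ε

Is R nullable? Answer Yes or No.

Yes

R has an ε-production, so R ⇒ ε.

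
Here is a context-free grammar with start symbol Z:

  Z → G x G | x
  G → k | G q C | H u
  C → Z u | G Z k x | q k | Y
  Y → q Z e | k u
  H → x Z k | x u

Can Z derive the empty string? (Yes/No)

No nonterminal in this grammar is nullable.
No production of Z has an RHS whose symbols are all nullable, so Z is not nullable.

No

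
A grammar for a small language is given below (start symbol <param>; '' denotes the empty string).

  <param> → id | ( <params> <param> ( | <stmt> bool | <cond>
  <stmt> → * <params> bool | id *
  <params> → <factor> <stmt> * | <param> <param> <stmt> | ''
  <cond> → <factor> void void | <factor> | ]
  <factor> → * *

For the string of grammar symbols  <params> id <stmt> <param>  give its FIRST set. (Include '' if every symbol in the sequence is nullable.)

{ (, *, ], id }

Add FIRST(<params>)\{''} = { (, *, ], id }; <params> is nullable, continue.
id is a terminal; add {id} and stop.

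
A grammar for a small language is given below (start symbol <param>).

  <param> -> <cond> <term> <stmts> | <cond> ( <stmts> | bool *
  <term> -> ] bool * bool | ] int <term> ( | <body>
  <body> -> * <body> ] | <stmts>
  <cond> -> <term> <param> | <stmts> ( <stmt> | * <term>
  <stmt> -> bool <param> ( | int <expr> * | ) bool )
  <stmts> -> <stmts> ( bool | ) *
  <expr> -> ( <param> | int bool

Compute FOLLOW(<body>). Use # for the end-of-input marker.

In <term> -> <body>: <body> is at the end, add FOLLOW(<term>) = { (, ), *, ], bool }.
In <body> -> * <body> ]: add FIRST(]) = { ] }.
Union: FOLLOW(<body>) = { (, ), *, ], bool }.

{ (, ), *, ], bool }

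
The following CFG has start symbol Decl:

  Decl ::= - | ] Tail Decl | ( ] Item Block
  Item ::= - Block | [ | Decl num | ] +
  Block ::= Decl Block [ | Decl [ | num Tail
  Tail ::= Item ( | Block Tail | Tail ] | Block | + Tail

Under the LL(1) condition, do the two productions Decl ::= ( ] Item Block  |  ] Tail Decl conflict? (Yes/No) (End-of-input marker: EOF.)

FIRST(( ] Item Block) = { ( } and FIRST(] Tail Decl) = { ] }.
The FIRST sets are disjoint and neither alternative is nullable — no conflict.

No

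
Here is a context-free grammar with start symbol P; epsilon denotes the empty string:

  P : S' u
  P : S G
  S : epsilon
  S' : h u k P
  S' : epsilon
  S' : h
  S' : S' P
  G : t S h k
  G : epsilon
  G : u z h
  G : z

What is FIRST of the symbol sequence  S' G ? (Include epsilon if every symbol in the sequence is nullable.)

{ h, t, u, z, epsilon }

Add FIRST(S')\{epsilon} = { h, t, u, z }; S' is nullable, continue.
Add FIRST(G)\{epsilon} = { t, u, z }; G is nullable, continue.
Every symbol is nullable, so include epsilon.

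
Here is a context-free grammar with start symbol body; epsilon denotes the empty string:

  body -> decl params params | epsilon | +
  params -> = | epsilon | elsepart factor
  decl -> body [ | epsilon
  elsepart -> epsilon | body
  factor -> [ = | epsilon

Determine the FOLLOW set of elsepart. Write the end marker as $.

{ $, +, =, [ }

In params -> elsepart factor: add FIRST(factor)\{epsilon} = { [ }.
  Since factor is nullable, also add FOLLOW(params) = { $, +, =, [ }.
Union: FOLLOW(elsepart) = { $, +, =, [ }.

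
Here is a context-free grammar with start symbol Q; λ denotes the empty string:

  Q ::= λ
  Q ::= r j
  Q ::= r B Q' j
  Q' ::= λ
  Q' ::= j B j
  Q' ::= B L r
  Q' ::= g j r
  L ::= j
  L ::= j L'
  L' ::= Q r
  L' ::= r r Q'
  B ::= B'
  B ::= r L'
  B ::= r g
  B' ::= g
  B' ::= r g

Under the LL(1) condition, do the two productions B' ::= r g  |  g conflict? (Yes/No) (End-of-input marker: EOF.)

FIRST(r g) = { r } and FIRST(g) = { g }.
The FIRST sets are disjoint and neither alternative is nullable — no conflict.

No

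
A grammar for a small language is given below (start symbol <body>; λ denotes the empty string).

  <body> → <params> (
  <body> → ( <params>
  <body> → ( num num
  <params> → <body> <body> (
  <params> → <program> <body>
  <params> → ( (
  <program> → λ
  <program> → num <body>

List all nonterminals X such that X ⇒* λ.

Directly nullable (have an λ-production): <program>.
No other nonterminal has a production whose RHS symbols are all nullable.

{ <program> }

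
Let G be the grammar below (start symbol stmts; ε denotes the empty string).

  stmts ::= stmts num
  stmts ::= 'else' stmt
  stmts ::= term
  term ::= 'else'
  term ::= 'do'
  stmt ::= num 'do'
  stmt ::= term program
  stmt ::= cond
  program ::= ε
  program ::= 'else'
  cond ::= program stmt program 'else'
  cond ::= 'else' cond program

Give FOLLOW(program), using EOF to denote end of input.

{ EOF, 'do', 'else', num }

In stmt ::= term program: program is at the end, add FOLLOW(stmt) = { EOF, 'else', num }.
In cond ::= program stmt program 'else': add FIRST(stmt program 'else') = { 'do', 'else', num }.
In cond ::= program stmt program 'else': add FIRST('else') = { 'else' }.
In cond ::= 'else' cond program: program is at the end, add FOLLOW(cond) = { EOF, 'else', num }.
Union: FOLLOW(program) = { EOF, 'do', 'else', num }.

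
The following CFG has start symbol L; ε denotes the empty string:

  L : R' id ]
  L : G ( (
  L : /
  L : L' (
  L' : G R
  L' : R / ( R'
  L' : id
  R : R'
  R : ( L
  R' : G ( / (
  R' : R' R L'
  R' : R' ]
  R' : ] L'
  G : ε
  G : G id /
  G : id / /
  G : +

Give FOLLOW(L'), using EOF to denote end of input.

In L : L' (: add FIRST(() = { ( }.
In R' : R' R L': L' is at the end, add FOLLOW(R') = { (, +, /, ], id }.
In R' : ] L': L' is at the end, add FOLLOW(R') = { (, +, /, ], id }.
Union: FOLLOW(L') = { (, +, /, ], id }.

{ (, +, /, ], id }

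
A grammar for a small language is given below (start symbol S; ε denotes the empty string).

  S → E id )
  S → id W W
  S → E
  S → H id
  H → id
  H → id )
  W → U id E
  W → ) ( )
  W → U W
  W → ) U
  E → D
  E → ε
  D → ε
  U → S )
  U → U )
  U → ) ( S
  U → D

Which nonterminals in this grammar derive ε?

{ D, E, S, U }

Directly nullable (have an ε-production): E, D.
U → D with every symbol nullable, so U is nullable.
S → E with every symbol nullable, so S is nullable.
No other nonterminal has a production whose RHS symbols are all nullable.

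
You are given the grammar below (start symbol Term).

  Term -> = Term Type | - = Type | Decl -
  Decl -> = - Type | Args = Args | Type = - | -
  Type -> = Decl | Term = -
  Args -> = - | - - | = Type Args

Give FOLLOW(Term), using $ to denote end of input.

{ $, -, = }

Term is the start symbol, so $ ∈ FOLLOW(Term).
In Term -> = Term Type: add FIRST(Type) = { -, = }.
In Type -> Term = -: add FIRST(= -) = { = }.
Union: FOLLOW(Term) = { $, -, = }.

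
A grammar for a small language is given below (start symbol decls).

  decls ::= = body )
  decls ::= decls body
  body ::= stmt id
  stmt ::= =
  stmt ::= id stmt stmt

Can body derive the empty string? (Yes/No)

No nonterminal in this grammar is nullable.
No production of body has an RHS whose symbols are all nullable, so body is not nullable.

No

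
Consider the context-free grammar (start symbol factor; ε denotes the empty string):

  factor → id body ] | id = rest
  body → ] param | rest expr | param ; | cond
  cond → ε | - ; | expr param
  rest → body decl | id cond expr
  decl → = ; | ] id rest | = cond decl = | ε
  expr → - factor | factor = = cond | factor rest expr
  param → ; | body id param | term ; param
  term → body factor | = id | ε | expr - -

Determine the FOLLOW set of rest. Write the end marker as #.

In factor → id = rest: rest is at the end, add FOLLOW(factor) = { #, -, ;, =, ], id }.
In body → rest expr: add FIRST(expr) = { -, id }.
In decl → ] id rest: rest is at the end, add FOLLOW(decl) = { #, -, ;, =, ], id }.
In expr → factor rest expr: add FIRST(expr) = { -, id }.
Union: FOLLOW(rest) = { #, -, ;, =, ], id }.

{ #, -, ;, =, ], id }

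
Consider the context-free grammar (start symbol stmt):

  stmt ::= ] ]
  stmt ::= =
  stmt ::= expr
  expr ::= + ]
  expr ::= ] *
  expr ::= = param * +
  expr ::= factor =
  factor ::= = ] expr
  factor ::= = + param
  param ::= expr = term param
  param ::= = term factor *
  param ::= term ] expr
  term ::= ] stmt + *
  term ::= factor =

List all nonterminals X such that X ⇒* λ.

No nonterminal has an empty production or an RHS whose symbols are all nullable.

{ } (none)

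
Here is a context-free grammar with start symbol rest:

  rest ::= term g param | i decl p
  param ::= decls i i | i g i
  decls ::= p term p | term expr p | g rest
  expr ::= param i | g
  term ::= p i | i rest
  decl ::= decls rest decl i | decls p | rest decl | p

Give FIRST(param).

{ g, i, p }

From param ::= decls i i: add FIRST(decls) = { g, i, p }.
param ::= i g i contributes {i}.
Union: FIRST(param) = { g, i, p }.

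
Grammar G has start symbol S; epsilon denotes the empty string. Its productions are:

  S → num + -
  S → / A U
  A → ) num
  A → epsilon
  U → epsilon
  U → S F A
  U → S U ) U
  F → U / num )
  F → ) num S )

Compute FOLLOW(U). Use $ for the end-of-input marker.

{ $, ), /, num }

In S → / A U: U is at the end, add FOLLOW(S) = { $, ), /, num }.
In U → S U ) U: add FIRST() U) = { ) }.
In U → S U ) U: U is at the end, add FOLLOW(U) = { $, ), /, num }.
In F → U / num ): add FIRST(/ num )) = { / }.
Union: FOLLOW(U) = { $, ), /, num }.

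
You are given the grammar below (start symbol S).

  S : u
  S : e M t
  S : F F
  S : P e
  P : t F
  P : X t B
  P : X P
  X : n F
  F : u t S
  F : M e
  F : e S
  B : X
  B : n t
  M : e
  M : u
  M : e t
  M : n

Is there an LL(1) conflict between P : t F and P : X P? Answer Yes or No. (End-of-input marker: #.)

FIRST(t F) = { t } and FIRST(X P) = { n }.
The FIRST sets are disjoint and neither alternative is nullable — no conflict.

No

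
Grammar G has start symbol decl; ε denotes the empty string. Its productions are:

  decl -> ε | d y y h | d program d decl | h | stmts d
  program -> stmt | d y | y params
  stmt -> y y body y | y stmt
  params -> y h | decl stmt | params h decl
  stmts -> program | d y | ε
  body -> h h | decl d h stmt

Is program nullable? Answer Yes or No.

Nullable nonterminals: decl, stmts.
No production of program has an RHS whose symbols are all nullable, so program is not nullable.

No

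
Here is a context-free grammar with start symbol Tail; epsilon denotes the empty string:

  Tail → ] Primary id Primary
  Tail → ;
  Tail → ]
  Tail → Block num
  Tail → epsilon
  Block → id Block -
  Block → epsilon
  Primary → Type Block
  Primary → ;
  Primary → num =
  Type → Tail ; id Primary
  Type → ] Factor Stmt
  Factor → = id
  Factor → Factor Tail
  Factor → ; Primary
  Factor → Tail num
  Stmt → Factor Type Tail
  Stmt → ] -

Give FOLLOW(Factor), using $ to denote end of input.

In Type → ] Factor Stmt: add FIRST(Stmt) = { ;, =, ], id, num }.
In Factor → Factor Tail: add FIRST(Tail)\{epsilon} = { ;, ], id, num }.
  Since Tail is nullable, also add FOLLOW(Factor) = { ;, =, ], id, num }.
In Stmt → Factor Type Tail: add FIRST(Type Tail) = { ;, ], id, num }.
Union: FOLLOW(Factor) = { ;, =, ], id, num }.

{ ;, =, ], id, num }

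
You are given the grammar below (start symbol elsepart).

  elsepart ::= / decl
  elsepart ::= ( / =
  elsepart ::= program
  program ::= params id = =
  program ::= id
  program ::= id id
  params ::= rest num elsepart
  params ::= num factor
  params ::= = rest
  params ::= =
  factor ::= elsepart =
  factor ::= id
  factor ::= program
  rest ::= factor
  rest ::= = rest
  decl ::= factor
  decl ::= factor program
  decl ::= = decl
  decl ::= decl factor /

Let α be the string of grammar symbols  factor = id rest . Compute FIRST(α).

{ (, /, =, id, num }

Add FIRST(factor) = { (, /, =, id, num }; factor is not nullable, stop.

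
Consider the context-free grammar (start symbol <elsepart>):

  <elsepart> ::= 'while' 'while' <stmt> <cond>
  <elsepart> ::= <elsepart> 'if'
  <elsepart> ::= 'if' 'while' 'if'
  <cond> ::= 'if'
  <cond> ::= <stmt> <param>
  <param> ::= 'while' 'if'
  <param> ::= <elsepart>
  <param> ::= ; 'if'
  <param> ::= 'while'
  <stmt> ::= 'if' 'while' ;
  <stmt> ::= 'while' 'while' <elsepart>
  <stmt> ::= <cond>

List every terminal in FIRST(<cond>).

{ 'if', 'while' }

<cond> ::= 'if' contributes {'if'}.
From <cond> ::= <stmt> <param>: add FIRST(<stmt>) = { 'if', 'while' }.
Union: FIRST(<cond>) = { 'if', 'while' }.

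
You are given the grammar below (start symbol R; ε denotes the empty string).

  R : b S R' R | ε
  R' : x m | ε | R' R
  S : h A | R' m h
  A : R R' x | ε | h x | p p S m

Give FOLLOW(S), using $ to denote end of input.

In R : b S R' R: add FIRST(R' R)\{ε} = { b, x }.
  Since R' R is nullable, also add FOLLOW(R) = { $, b, m, x }.
In A : p p S m: add FIRST(m) = { m }.
Union: FOLLOW(S) = { $, b, m, x }.

{ $, b, m, x }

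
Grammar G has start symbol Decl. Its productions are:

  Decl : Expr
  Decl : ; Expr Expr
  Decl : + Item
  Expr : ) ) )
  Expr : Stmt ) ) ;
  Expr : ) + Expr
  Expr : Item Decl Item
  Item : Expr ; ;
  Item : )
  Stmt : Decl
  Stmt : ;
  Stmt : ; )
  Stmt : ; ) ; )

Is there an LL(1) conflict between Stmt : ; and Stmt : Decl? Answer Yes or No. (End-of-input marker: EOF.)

Yes

FIRST(;) = { ; } and FIRST(Decl) = { ), +, ; }.
Both contain ;, so the two alternatives are not disjoint — LL(1) conflict.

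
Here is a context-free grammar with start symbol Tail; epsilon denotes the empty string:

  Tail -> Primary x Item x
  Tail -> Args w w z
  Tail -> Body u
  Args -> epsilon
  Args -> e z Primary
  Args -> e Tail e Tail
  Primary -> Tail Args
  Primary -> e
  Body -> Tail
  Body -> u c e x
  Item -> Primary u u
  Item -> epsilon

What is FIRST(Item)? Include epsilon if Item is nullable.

From Item -> Primary u u: add FIRST(Primary) = { e, u, w }.
Item -> epsilon contributes epsilon.
Union: FIRST(Item) = { e, u, w, epsilon }.

{ e, u, w, epsilon }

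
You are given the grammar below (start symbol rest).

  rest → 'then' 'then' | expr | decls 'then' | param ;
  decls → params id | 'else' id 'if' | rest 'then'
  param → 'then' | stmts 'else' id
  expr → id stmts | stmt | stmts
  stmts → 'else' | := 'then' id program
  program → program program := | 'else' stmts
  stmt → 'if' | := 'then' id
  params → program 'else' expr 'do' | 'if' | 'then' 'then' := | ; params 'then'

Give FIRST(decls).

From decls → params id: add FIRST(params) = { 'else', 'if', 'then', ; }.
decls → 'else' id 'if' contributes {'else'}.
From decls → rest 'then': add FIRST(rest) = { 'else', 'if', 'then', :=, ;, id }.
Union: FIRST(decls) = { 'else', 'if', 'then', :=, ;, id }.

{ 'else', 'if', 'then', :=, ;, id }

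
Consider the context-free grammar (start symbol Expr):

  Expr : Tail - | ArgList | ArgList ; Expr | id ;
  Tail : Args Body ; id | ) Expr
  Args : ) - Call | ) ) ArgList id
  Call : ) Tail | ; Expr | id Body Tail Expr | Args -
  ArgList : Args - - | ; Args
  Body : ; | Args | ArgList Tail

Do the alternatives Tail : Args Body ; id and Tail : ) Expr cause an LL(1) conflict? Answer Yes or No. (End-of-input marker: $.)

FIRST(Args Body ; id) = { ) } and FIRST() Expr) = { ) }.
Both contain ), so the two alternatives are not disjoint — LL(1) conflict.

Yes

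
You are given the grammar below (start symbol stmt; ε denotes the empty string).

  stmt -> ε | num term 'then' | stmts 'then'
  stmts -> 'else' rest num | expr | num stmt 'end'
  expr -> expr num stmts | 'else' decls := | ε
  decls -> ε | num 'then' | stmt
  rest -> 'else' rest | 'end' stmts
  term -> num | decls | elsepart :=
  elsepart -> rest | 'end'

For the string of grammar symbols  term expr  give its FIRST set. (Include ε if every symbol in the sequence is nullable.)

Add FIRST(term)\{ε} = { 'else', 'end', 'then', num }; term is nullable, continue.
Add FIRST(expr)\{ε} = { 'else', num }; expr is nullable, continue.
Every symbol is nullable, so include ε.

{ 'else', 'end', 'then', num, ε }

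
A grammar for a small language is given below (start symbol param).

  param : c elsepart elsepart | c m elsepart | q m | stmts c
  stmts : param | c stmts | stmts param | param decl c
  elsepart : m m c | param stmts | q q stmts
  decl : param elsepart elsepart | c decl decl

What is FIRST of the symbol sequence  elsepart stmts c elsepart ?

Add FIRST(elsepart) = { c, m, q }; elsepart is not nullable, stop.

{ c, m, q }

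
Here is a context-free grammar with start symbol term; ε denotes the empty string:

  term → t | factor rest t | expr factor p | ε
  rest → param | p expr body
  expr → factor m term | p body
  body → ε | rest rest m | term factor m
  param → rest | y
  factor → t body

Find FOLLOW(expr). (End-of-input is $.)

{ m, p, t, y }

In term → expr factor p: add FIRST(factor p) = { t }.
In rest → p expr body: add FIRST(body)\{ε} = { p, t, y }.
  Since body is nullable, also add FOLLOW(rest) = { m, p, t, y }.
Union: FOLLOW(expr) = { m, p, t, y }.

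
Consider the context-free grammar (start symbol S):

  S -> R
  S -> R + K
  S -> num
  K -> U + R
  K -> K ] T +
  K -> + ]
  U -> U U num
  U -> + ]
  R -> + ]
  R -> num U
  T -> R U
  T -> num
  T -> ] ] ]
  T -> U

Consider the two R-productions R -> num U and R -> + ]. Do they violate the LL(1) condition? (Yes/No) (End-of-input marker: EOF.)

FIRST(num U) = { num } and FIRST(+ ]) = { + }.
The FIRST sets are disjoint and neither alternative is nullable — no conflict.

No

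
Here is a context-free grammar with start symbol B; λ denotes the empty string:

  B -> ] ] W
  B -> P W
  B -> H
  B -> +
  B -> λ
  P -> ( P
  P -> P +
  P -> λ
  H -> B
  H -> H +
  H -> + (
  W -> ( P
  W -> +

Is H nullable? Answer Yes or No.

Yes

H -> B and each of B is nullable, so H ⇒* λ.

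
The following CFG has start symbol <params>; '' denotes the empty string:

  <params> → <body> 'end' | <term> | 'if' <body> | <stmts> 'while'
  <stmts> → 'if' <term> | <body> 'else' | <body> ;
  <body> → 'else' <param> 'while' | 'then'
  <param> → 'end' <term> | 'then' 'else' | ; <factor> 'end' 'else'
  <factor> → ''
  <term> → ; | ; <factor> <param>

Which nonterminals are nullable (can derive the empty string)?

Directly nullable (have an ''-production): <factor>.
No other nonterminal has a production whose RHS symbols are all nullable.

{ <factor> }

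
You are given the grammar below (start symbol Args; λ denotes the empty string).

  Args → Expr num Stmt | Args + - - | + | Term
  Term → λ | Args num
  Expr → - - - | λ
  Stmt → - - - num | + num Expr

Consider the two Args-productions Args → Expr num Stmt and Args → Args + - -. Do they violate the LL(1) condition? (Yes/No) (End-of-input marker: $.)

FIRST(Expr num Stmt) = { -, num } and FIRST(Args + - -) = { +, -, num }.
Both contain -, so the two alternatives are not disjoint — LL(1) conflict.

Yes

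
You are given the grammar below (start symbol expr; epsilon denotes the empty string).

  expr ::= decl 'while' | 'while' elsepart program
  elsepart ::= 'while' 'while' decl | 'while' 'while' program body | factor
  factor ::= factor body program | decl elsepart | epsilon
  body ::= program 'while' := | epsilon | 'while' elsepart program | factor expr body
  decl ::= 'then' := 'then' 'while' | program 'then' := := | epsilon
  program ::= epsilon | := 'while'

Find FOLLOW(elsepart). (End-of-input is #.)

In expr ::= 'while' elsepart program: add FIRST(program)\{epsilon} = { := }.
  Since program is nullable, also add FOLLOW(expr) = { #, 'then', 'while', := }.
In factor ::= decl elsepart: elsepart is at the end, add FOLLOW(factor) = { #, 'then', 'while', := }.
In body ::= 'while' elsepart program: add FIRST(program)\{epsilon} = { := }.
  Since program is nullable, also add FOLLOW(body) = { #, 'then', 'while', := }.
Union: FOLLOW(elsepart) = { #, 'then', 'while', := }.

{ #, 'then', 'while', := }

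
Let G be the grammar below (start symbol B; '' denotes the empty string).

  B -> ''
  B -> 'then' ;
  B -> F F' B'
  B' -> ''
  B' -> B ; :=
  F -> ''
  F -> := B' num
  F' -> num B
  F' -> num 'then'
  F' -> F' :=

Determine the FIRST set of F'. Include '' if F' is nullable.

{ num }

F' -> num B contributes {num}.
F' -> num 'then' contributes {num}.
From F' -> F' :=: add FIRST(F') = { num }.
Union: FIRST(F') = { num }.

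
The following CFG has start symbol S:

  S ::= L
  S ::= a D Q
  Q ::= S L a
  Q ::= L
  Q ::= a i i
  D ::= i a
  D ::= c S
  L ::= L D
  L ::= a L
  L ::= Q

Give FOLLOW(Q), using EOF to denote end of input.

In S ::= a D Q: Q is at the end, add FOLLOW(S) = { EOF, a, c, i }.
In L ::= Q: Q is at the end, add FOLLOW(L) = { EOF, a, c, i }.
Union: FOLLOW(Q) = { EOF, a, c, i }.

{ EOF, a, c, i }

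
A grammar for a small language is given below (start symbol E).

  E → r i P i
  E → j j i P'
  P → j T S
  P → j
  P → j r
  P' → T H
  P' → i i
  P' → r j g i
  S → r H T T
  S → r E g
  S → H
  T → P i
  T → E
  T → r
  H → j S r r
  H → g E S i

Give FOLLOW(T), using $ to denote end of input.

In P → j T S: add FIRST(S) = { g, j, r }.
In P' → T H: add FIRST(H) = { g, j }.
In S → r H T T: add FIRST(T) = { j, r }.
In S → r H T T: T is at the end, add FOLLOW(S) = { i, r }.
Union: FOLLOW(T) = { g, i, j, r }.

{ g, i, j, r }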